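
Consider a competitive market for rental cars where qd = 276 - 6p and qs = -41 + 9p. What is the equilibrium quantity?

q* = 149.2

Set qd = qs: 276 - 6p = -41 + 9p.
317 = 15p, so p* = 317/15.
q* = 276 − 6(317/15) = 149.2.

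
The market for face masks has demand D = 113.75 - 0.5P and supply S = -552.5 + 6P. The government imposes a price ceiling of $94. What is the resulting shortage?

Shortage = 55.25

Equilibrium price would be P* = 102.5, so the ceiling at 94 binds.
At P = 94: D = 113.75 − 0.5(94) = 66.75, S = -552.5 + 6(94) = 11.5.
Shortage = 66.75 − 11.5 = 55.25.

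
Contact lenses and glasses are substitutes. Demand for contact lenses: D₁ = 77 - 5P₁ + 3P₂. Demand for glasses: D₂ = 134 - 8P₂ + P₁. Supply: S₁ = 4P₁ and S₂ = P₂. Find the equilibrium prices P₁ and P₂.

P₁ = 365/26, P₂ = 1283/78

Market 1: 77 - 5P₁ + 3P₂ = 4P₁ → 9P₁ - 3P₂ = 77.
Market 2: 9P₂ - P₁ = 134.
Eliminating P₂: 9×(1) + 3×(2) gives 78P₁ = 1095, so P₁ = 365/26.
Back-substitute into (2): P₂ = (134 + 1×365/26) / 9 = 1283/78.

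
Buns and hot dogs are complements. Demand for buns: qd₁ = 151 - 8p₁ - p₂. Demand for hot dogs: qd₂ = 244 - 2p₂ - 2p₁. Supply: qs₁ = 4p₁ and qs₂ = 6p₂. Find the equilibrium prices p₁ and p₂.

Market 1: 151 - 8p₁ - p₂ = 4p₁ → 12p₁ + p₂ = 151.
Market 2: 8p₂ + 2p₁ = 244.
Eliminating p₂: 8×(1) − 1×(2) gives 94p₁ = 964, so p₁ = 482/47.
Back-substitute into (2): p₂ = (244 − 2×482/47) / 8 = 1313/47.

p₁ = 482/47, p₂ = 1313/47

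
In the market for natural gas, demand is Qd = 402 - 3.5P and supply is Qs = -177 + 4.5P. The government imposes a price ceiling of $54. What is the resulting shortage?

Shortage = 147

Equilibrium price would be P* = 72.375, so the ceiling at 54 binds.
At P = 54: Qd = 402 − 3.5(54) = 213, Qs = -177 + 4.5(54) = 66.
Shortage = 213 − 66 = 147.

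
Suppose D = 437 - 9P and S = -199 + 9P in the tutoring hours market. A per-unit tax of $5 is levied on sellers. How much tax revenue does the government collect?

Pre-tax equilibrium: P* = 106/3, Q* = 119.
Tax on sellers shifts supply to S = -199 + 9(P − 5) = -244 + 9P.
437 - 9P = -244 + 9P gives buyer price Pb = 227/6; sellers receive Ps = 227/6 − 5 = 197/6.
New quantity: Q = 437 − 9(227/6) = 96.5.
Revenue = 5 × 96.5 = 482.5.

Tax revenue = 482.5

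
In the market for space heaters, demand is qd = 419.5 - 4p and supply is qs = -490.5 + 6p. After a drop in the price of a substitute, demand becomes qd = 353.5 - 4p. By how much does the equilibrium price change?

Original equilibrium: p* = 91, q* = 55.5.
New equilibrium: 353.5 - 4p = -490.5 + 6p, so 844 = 10p and p' = 84.4; q' = 353.5 − 4(84.4) = 15.9.
Change in price: 84.4 − 91 = -6.6.

Δp = -6.6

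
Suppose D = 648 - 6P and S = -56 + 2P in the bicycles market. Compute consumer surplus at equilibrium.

Equilibrium: 648 - 6P = -56 + 2P gives P* = 88, Q* = 120.
Demand choke price (D = 0): P = 108.
CS = ½(108 − 88)(120) = 1200.

Consumer surplus = 1200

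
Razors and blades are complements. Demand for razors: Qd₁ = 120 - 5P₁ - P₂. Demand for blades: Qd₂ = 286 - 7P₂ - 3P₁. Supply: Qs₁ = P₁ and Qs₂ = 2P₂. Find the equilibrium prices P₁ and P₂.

P₁ = 794/51, P₂ = 452/17

Market 1: 120 - 5P₁ - P₂ = P₁ → 6P₁ + P₂ = 120.
Market 2: 9P₂ + 3P₁ = 286.
Eliminating P₂: 9×(1) − 1×(2) gives 51P₁ = 794, so P₁ = 794/51.
Back-substitute into (2): P₂ = (286 − 3×794/51) / 9 = 452/17.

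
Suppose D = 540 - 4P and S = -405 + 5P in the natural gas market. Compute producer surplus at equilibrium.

Equilibrium: 540 - 4P = -405 + 5P gives P* = 105, Q* = 120.
Supply starts at P = 81 (where S = 0).
PS = ½(105 − 81)(120) = 1440.

Producer surplus = 1440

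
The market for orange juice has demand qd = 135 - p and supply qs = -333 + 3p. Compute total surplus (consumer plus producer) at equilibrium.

Total surplus = 216

Equilibrium: 135 - p = -333 + 3p gives p* = 117, q* = 18.
Demand choke price: p = 135; supply starts at p = 111.
CS = ½(135 − 117)(18) = 162; PS = ½(117 − 111)(18) = 54.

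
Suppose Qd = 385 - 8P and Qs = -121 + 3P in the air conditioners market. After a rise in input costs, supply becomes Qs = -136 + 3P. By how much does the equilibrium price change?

Original equilibrium: P* = 46, Q* = 17.
New equilibrium: 385 - 8P = -136 + 3P, so 521 = 11P and P' = 521/11; Q' = 385 − 8(521/11) = 67/11.
Change in price: 521/11 − 46 = 15/11.

ΔP = 15/11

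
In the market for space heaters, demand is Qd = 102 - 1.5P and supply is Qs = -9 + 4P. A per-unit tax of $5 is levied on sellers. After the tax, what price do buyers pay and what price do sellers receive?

Pre-tax equilibrium: P* = 222/11, Q* = 789/11.
Tax on sellers shifts supply to Qs = -9 + 4(P − 5) = -29 + 4P.
102 - 1.5P = -29 + 4P gives buyer price Pb = 262/11; sellers receive Ps = 262/11 − 5 = 207/11.
New quantity: Q = 102 − 1.5(262/11) = 729/11.

Buyers pay 262/11, sellers receive 207/11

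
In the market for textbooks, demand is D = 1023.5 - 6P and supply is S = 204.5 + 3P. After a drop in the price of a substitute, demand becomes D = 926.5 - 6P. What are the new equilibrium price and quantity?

Original equilibrium: P* = 91, Q* = 477.5.
New equilibrium: 926.5 - 6P = 204.5 + 3P, so 722 = 9P and P' = 722/9; Q' = 926.5 − 6(722/9) = 2671/6.

P' = 722/9, Q' = 2671/6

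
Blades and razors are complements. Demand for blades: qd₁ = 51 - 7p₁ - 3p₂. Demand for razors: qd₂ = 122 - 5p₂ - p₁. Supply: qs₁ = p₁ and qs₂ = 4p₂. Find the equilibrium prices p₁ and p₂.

p₁ = 31/23, p₂ = 925/69

Market 1: 51 - 7p₁ - 3p₂ = p₁ → 8p₁ + 3p₂ = 51.
Market 2: 9p₂ + p₁ = 122.
Eliminating p₂: 9×(1) − 3×(2) gives 69p₁ = 93, so p₁ = 31/23.
Back-substitute into (2): p₂ = (122 − 1×31/23) / 9 = 925/69.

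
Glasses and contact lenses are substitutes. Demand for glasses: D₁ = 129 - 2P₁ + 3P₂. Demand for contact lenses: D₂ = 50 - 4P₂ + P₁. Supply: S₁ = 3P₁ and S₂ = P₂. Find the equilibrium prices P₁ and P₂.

P₁ = 795/22, P₂ = 379/22

Market 1: 129 - 2P₁ + 3P₂ = 3P₁ → 5P₁ - 3P₂ = 129.
Market 2: 5P₂ - P₁ = 50.
Eliminating P₂: 5×(1) + 3×(2) gives 22P₁ = 795, so P₁ = 795/22.
Back-substitute into (2): P₂ = (50 + 1×795/22) / 5 = 379/22.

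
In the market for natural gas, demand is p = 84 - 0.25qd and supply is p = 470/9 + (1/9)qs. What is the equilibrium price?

p* = 62

Set the two price expressions equal: 84 - 0.25q = 470/9 + (1/9)q.
286/9 = (13/36)q, so q* = 88.
p* = 84 − (0.25)(88) = 62.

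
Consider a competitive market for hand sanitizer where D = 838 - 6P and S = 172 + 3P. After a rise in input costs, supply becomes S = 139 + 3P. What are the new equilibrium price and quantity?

P' = 233/3, Q' = 372

Original equilibrium: P* = 74, Q* = 394.
New equilibrium: 838 - 6P = 139 + 3P, so 699 = 9P and P' = 233/3; Q' = 838 − 6(233/3) = 372.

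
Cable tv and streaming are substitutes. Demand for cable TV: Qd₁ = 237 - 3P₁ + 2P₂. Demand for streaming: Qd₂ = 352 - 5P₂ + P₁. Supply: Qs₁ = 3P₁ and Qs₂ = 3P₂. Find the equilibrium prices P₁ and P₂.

P₁ = 1300/23, P₂ = 2349/46

Market 1: 237 - 3P₁ + 2P₂ = 3P₁ → 6P₁ - 2P₂ = 237.
Market 2: 8P₂ - P₁ = 352.
Eliminating P₂: 8×(1) + 2×(2) gives 46P₁ = 2600, so P₁ = 1300/23.
Back-substitute into (2): P₂ = (352 + 1×1300/23) / 8 = 2349/46.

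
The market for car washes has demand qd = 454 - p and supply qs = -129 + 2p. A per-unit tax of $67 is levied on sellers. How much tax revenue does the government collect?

Pre-tax equilibrium: p* = 583/3, q* = 779/3.
Tax on sellers shifts supply to qs = -129 + 2(p − 67) = -263 + 2p.
454 - p = -263 + 2p gives buyer price pb = 239; sellers receive ps = 239 − 67 = 172.
New quantity: q = 454 − 1(239) = 215.
Revenue = 67 × 215 = 14405.

Tax revenue = 14405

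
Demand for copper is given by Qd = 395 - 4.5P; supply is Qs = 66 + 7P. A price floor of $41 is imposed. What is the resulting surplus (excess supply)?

Equilibrium price would be P* = 658/23, so the floor at 41 binds.
At P = 41: Qd = 210.5, Qs = 353.
Surplus = 353 − 210.5 = 142.5.

Surplus = 142.5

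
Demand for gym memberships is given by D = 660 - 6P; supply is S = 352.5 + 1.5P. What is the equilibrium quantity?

Set D = S: 660 - 6P = 352.5 + 1.5P.
307.5 = 7.5P, so P* = 41.
Q* = 660 − 6(41) = 414.

Q* = 414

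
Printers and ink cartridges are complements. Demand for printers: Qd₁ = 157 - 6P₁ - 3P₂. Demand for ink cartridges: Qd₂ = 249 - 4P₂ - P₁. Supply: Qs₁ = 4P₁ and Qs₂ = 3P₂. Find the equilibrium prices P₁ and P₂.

P₁ = 352/67, P₂ = 2333/67

Market 1: 157 - 6P₁ - 3P₂ = 4P₁ → 10P₁ + 3P₂ = 157.
Market 2: 7P₂ + P₁ = 249.
Eliminating P₂: 7×(1) − 3×(2) gives 67P₁ = 352, so P₁ = 352/67.
Back-substitute into (2): P₂ = (249 − 1×352/67) / 7 = 2333/67.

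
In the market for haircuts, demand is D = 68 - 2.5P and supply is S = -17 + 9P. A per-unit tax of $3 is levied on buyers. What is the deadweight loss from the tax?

Pre-tax equilibrium: P* = 170/23, Q* = 1139/23.
Tax on buyers shifts demand to D = 68 − 2.5(P + 3) = 60.5 - 2.5P.
60.5 - 2.5P = -17 + 9P gives seller price Ps = 155/23; buyers pay Pb = 155/23 + 3 = 224/23.
New quantity: Q = 68 − 2.5(224/23) = 1004/23.
DWL = ½ × 3 × (1139/23 − 1004/23) = 405/46.

Deadweight loss = 405/46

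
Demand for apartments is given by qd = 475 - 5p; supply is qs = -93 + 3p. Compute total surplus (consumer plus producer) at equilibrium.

Total surplus = 3840

Equilibrium: 475 - 5p = -93 + 3p gives p* = 71, q* = 120.
Demand choke price: p = 95; supply starts at p = 31.
CS = ½(95 − 71)(120) = 1440; PS = ½(71 − 31)(120) = 2400.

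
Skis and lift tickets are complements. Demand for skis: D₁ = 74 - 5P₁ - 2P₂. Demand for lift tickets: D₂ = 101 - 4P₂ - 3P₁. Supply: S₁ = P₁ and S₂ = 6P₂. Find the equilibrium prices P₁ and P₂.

P₁ = 269/27, P₂ = 64/9

Market 1: 74 - 5P₁ - 2P₂ = P₁ → 6P₁ + 2P₂ = 74.
Market 2: 10P₂ + 3P₁ = 101.
Eliminating P₂: 10×(1) − 2×(2) gives 54P₁ = 538, so P₁ = 269/27.
Back-substitute into (2): P₂ = (101 − 3×269/27) / 10 = 64/9.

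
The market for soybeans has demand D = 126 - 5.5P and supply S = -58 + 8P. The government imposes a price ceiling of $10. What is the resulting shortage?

Equilibrium price would be P* = 368/27, so the ceiling at 10 binds.
At P = 10: D = 126 − 5.5(10) = 71, S = -58 + 8(10) = 22.
Shortage = 71 − 22 = 49.

Shortage = 49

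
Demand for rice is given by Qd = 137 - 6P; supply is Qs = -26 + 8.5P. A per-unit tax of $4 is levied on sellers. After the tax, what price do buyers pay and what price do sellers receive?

Buyers pay 394/29, sellers receive 278/29

Pre-tax equilibrium: P* = 326/29, Q* = 2017/29.
Tax on sellers shifts supply to Qs = -26 + 8.5(P − 4) = -60 + 8.5P.
137 - 6P = -60 + 8.5P gives buyer price Pb = 394/29; sellers receive Ps = 394/29 − 4 = 278/29.
New quantity: Q = 137 − 6(394/29) = 1609/29.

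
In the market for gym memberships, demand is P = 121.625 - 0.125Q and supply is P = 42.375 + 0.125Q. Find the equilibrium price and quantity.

Set the two price expressions equal: 121.625 - 0.125Q = 42.375 + 0.125Q.
79.25 = 0.25Q, so Q* = 317.
P* = 121.625 − (0.125)(317) = 82.

P* = 82, Q* = 317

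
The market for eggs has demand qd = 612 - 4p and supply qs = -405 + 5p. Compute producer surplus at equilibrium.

Producer surplus = 2560

Equilibrium: 612 - 4p = -405 + 5p gives p* = 113, q* = 160.
Supply starts at p = 81 (where qs = 0).
PS = ½(113 − 81)(160) = 2560.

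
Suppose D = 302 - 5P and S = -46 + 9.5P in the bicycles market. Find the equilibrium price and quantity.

Set D = S: 302 - 5P = -46 + 9.5P.
348 = 14.5P, so P* = 24.
Q* = 302 − 5(24) = 182.

P* = 24, Q* = 182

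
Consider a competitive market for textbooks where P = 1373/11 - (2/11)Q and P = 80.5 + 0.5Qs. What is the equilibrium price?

P* = 113

Set the two price expressions equal: 1373/11 - (2/11)Q = 80.5 + 0.5Q.
975/22 = (15/22)Q, so Q* = 65.
P* = 1373/11 − (2/11)(65) = 113.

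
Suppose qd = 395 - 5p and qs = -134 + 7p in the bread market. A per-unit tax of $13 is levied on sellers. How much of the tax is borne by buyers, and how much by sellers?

Pre-tax equilibrium: p* = 529/12, q* = 2095/12.
Tax on sellers shifts supply to qs = -134 + 7(p − 13) = -225 + 7p.
395 - 5p = -225 + 7p gives buyer price pb = 155/3; sellers receive ps = 155/3 − 13 = 116/3.
New quantity: q = 395 − 5(155/3) = 410/3.
Buyer burden = 155/3 − 529/12 = 91/12; seller burden = 529/12 − 116/3 = 65/12.

Buyers bear 91/12, sellers bear 65/12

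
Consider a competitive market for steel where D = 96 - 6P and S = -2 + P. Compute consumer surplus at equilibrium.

Equilibrium: 96 - 6P = -2 + P gives P* = 14, Q* = 12.
Demand choke price (D = 0): P = 16.
CS = ½(16 − 14)(12) = 12.

Consumer surplus = 12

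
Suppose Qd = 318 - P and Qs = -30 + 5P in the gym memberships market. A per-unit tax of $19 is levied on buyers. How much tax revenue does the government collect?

Pre-tax equilibrium: P* = 58, Q* = 260.
Tax on buyers shifts demand to Qd = 318 − 1(P + 19) = 299 - P.
299 - P = -30 + 5P gives seller price Ps = 329/6; buyers pay Pb = 329/6 + 19 = 443/6.
New quantity: Q = 318 − 1(443/6) = 1465/6.
Revenue = 19 × 1465/6 = 27835/6.

Tax revenue = 27835/6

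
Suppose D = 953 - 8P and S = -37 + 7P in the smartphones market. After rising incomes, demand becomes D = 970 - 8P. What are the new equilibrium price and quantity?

Original equilibrium: P* = 66, Q* = 425.
New equilibrium: 970 - 8P = -37 + 7P, so 1007 = 15P and P' = 1007/15; Q' = 970 − 8(1007/15) = 6494/15.

P' = 1007/15, Q' = 6494/15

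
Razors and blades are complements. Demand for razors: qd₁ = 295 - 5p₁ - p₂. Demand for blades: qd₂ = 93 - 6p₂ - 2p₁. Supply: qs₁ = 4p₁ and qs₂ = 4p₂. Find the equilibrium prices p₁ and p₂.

Market 1: 295 - 5p₁ - p₂ = 4p₁ → 9p₁ + p₂ = 295.
Market 2: 10p₂ + 2p₁ = 93.
Eliminating p₂: 10×(1) − 1×(2) gives 88p₁ = 2857, so p₁ = 2857/88.
Back-substitute into (2): p₂ = (93 − 2×2857/88) / 10 = 247/88.

p₁ = 2857/88, p₂ = 247/88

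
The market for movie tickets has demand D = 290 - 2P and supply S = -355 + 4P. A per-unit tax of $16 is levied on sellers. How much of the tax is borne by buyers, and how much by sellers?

Pre-tax equilibrium: P* = 107.5, Q* = 75.
Tax on sellers shifts supply to S = -355 + 4(P − 16) = -419 + 4P.
290 - 2P = -419 + 4P gives buyer price Pb = 709/6; sellers receive Ps = 709/6 − 16 = 613/6.
New quantity: Q = 290 − 2(709/6) = 161/3.
Buyer burden = 709/6 − 107.5 = 32/3; seller burden = 107.5 − 613/6 = 16/3.

Buyers bear 32/3, sellers bear 16/3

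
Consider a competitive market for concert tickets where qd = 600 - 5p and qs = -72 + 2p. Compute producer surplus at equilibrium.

Producer surplus = 3600

Equilibrium: 600 - 5p = -72 + 2p gives p* = 96, q* = 120.
Supply starts at p = 36 (where qs = 0).
PS = ½(96 − 36)(120) = 3600.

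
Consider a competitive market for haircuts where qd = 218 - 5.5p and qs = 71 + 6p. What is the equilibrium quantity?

Set qd = qs: 218 - 5.5p = 71 + 6p.
147 = 11.5p, so p* = 294/23.
q* = 218 − 5.5(294/23) = 3397/23.

q* = 3397/23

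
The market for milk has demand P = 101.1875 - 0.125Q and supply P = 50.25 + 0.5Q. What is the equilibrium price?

Set the two price expressions equal: 101.1875 - 0.125Q = 50.25 + 0.5Q.
50.9375 = 0.625Q, so Q* = 81.5.
P* = 101.1875 − (0.125)(81.5) = 91.

P* = 91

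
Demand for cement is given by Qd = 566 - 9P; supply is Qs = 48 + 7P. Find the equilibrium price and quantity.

Set Qd = Qs: 566 - 9P = 48 + 7P.
518 = 16P, so P* = 32.375.
Q* = 566 − 9(32.375) = 274.625.

P* = 32.375, Q* = 274.625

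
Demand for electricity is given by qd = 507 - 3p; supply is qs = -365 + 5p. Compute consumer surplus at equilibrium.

Consumer surplus = 5400

Equilibrium: 507 - 3p = -365 + 5p gives p* = 109, q* = 180.
Demand choke price (qd = 0): p = 169.
CS = ½(169 − 109)(180) = 5400.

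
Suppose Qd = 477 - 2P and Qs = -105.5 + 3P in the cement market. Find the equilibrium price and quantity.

P* = 116.5, Q* = 244

Set Qd = Qs: 477 - 2P = -105.5 + 3P.
582.5 = 5P, so P* = 116.5.
Q* = 477 − 2(116.5) = 244.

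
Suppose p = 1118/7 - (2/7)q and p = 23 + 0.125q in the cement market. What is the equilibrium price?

Set the two price expressions equal: 1118/7 - (2/7)q = 23 + 0.125q.
957/7 = (23/56)q, so q* = 7656/23.
p* = 1118/7 − (2/7)(7656/23) = 1486/23.

p* = 1486/23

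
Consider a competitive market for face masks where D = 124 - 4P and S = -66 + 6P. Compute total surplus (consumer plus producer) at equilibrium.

Total surplus = 480

Equilibrium: 124 - 4P = -66 + 6P gives P* = 19, Q* = 48.
Demand choke price: P = 31; supply starts at P = 11.
CS = ½(31 − 19)(48) = 288; PS = ½(19 − 11)(48) = 192.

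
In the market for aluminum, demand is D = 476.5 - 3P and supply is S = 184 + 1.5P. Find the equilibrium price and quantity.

Set D = S: 476.5 - 3P = 184 + 1.5P.
292.5 = 4.5P, so P* = 65.
Q* = 476.5 − 3(65) = 281.5.

P* = 65, Q* = 281.5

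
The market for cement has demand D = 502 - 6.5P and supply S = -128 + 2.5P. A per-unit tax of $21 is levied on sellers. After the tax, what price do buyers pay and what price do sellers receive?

Pre-tax equilibrium: P* = 70, Q* = 47.
Tax on sellers shifts supply to S = -128 + 2.5(P − 21) = -180.5 + 2.5P.
502 - 6.5P = -180.5 + 2.5P gives buyer price Pb = 455/6; sellers receive Ps = 455/6 − 21 = 329/6.
New quantity: Q = 502 − 6.5(455/6) = 109/12.

Buyers pay 455/6, sellers receive 329/6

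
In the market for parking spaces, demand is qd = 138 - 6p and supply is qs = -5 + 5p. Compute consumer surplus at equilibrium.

Consumer surplus = 300

Equilibrium: 138 - 6p = -5 + 5p gives p* = 13, q* = 60.
Demand choke price (qd = 0): p = 23.
CS = ½(23 − 13)(60) = 300.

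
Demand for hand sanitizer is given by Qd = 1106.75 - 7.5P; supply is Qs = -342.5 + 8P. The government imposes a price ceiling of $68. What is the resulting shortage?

Shortage = 395.25

Equilibrium price would be P* = 93.5, so the ceiling at 68 binds.
At P = 68: Qd = 1106.75 − 7.5(68) = 596.75, Qs = -342.5 + 8(68) = 201.5.
Shortage = 596.75 − 201.5 = 395.25.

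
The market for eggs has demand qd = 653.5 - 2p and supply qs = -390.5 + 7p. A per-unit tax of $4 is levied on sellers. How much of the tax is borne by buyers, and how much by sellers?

Pre-tax equilibrium: p* = 116, q* = 421.5.
Tax on sellers shifts supply to qs = -390.5 + 7(p − 4) = -418.5 + 7p.
653.5 - 2p = -418.5 + 7p gives buyer price pb = 1072/9; sellers receive ps = 1072/9 − 4 = 1036/9.
New quantity: q = 653.5 − 2(1072/9) = 7475/18.
Buyer burden = 1072/9 − 116 = 28/9; seller burden = 116 − 1036/9 = 8/9.

Buyers bear 28/9, sellers bear 8/9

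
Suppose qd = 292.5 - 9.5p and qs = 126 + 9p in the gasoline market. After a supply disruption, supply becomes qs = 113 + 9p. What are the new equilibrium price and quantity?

Original equilibrium: p* = 9, q* = 207.
New equilibrium: 292.5 - 9.5p = 113 + 9p, so 179.5 = 18.5p and p' = 359/37; q' = 292.5 − 9.5(359/37) = 7412/37.

p' = 359/37, q' = 7412/37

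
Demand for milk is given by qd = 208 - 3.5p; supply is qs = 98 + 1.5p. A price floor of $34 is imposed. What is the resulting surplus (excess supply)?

Equilibrium price would be p* = 22, so the floor at 34 binds.
At p = 34: qd = 89, qs = 149.
Surplus = 149 − 89 = 60.

Surplus = 60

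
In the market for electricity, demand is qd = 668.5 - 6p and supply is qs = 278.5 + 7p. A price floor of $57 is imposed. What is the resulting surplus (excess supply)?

Surplus = 351

Equilibrium price would be p* = 30, so the floor at 57 binds.
At p = 57: qd = 326.5, qs = 677.5.
Surplus = 677.5 − 326.5 = 351.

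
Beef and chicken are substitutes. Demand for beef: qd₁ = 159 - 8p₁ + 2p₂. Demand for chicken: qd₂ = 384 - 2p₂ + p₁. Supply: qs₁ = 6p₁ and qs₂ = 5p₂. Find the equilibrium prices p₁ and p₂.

Market 1: 159 - 8p₁ + 2p₂ = 6p₁ → 14p₁ - 2p₂ = 159.
Market 2: 7p₂ - p₁ = 384.
Eliminating p₂: 7×(1) + 2×(2) gives 96p₁ = 1881, so p₁ = 19.59375.
Back-substitute into (2): p₂ = (384 + 1×19.59375) / 7 = 57.65625.

p₁ = 19.59375, p₂ = 57.65625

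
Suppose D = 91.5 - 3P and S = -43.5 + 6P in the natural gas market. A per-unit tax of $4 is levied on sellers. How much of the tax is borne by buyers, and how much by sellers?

Pre-tax equilibrium: P* = 15, Q* = 46.5.
Tax on sellers shifts supply to S = -43.5 + 6(P − 4) = -67.5 + 6P.
91.5 - 3P = -67.5 + 6P gives buyer price Pb = 53/3; sellers receive Ps = 53/3 − 4 = 41/3.
New quantity: Q = 91.5 − 3(53/3) = 38.5.
Buyer burden = 53/3 − 15 = 8/3; seller burden = 15 − 41/3 = 4/3.

Buyers bear 8/3, sellers bear 4/3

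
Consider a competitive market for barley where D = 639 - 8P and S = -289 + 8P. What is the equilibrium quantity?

Q* = 175

Set D = S: 639 - 8P = -289 + 8P.
928 = 16P, so P* = 58.
Q* = 639 − 8(58) = 175.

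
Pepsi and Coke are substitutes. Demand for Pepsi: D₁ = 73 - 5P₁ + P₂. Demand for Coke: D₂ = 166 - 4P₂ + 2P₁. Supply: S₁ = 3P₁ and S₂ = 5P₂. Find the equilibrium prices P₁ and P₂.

P₁ = 823/70, P₂ = 737/35

Market 1: 73 - 5P₁ + P₂ = 3P₁ → 8P₁ - P₂ = 73.
Market 2: 9P₂ - 2P₁ = 166.
Eliminating P₂: 9×(1) + 1×(2) gives 70P₁ = 823, so P₁ = 823/70.
Back-substitute into (2): P₂ = (166 + 2×823/70) / 9 = 737/35.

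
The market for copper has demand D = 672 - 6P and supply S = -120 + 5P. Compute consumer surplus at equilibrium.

Consumer surplus = 4800

Equilibrium: 672 - 6P = -120 + 5P gives P* = 72, Q* = 240.
Demand choke price (D = 0): P = 112.
CS = ½(112 − 72)(240) = 4800.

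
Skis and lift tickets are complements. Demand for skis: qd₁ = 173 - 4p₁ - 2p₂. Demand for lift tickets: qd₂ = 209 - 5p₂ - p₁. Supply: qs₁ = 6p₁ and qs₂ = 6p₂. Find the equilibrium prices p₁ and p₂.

Market 1: 173 - 4p₁ - 2p₂ = 6p₁ → 10p₁ + 2p₂ = 173.
Market 2: 11p₂ + p₁ = 209.
Eliminating p₂: 11×(1) − 2×(2) gives 108p₁ = 1485, so p₁ = 13.75.
Back-substitute into (2): p₂ = (209 − 1×13.75) / 11 = 17.75.

p₁ = 13.75, p₂ = 17.75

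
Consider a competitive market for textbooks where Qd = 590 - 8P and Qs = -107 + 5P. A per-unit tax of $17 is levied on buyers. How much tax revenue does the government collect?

Pre-tax equilibrium: P* = 697/13, Q* = 2094/13.
Tax on buyers shifts demand to Qd = 590 − 8(P + 17) = 454 - 8P.
454 - 8P = -107 + 5P gives seller price Ps = 561/13; buyers pay Pb = 561/13 + 17 = 782/13.
New quantity: Q = 590 − 8(782/13) = 1414/13.
Revenue = 17 × 1414/13 = 24038/13.

Tax revenue = 24038/13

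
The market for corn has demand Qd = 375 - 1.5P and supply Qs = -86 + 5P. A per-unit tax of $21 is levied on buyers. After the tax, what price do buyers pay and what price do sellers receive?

Buyers pay 1132/13, sellers receive 859/13

Pre-tax equilibrium: P* = 922/13, Q* = 3492/13.
Tax on buyers shifts demand to Qd = 375 − 1.5(P + 21) = 343.5 - 1.5P.
343.5 - 1.5P = -86 + 5P gives seller price Ps = 859/13; buyers pay Pb = 859/13 + 21 = 1132/13.
New quantity: Q = 375 − 1.5(1132/13) = 3177/13.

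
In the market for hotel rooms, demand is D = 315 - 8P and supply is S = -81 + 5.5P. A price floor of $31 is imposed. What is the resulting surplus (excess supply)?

Equilibrium price would be P* = 88/3, so the floor at 31 binds.
At P = 31: D = 67, S = 89.5.
Surplus = 89.5 − 67 = 22.5.

Surplus = 22.5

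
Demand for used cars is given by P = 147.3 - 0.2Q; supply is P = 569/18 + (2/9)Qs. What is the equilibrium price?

Set the two price expressions equal: 147.3 - 0.2Q = 569/18 + (2/9)Q.
5206/45 = (19/45)Q, so Q* = 274.
P* = 147.3 − (0.2)(274) = 92.5.

P* = 92.5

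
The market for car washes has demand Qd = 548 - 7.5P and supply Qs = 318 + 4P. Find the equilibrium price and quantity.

P* = 20, Q* = 398

Set Qd = Qs: 548 - 7.5P = 318 + 4P.
230 = 11.5P, so P* = 20.
Q* = 548 − 7.5(20) = 398.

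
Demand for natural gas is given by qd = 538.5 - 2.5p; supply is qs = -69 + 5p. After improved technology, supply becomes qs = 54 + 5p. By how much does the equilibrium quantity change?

Original equilibrium: p* = 81, q* = 336.
New equilibrium: 538.5 - 2.5p = 54 + 5p, so 484.5 = 7.5p and p' = 64.6; q' = 538.5 − 2.5(64.6) = 377.
Change in quantity: 377 − 336 = 41.

Δq = 41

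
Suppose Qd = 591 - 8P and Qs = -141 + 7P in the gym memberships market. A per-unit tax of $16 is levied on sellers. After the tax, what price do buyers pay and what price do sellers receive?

Buyers pay 844/15, sellers receive 604/15

Pre-tax equilibrium: P* = 48.8, Q* = 200.6.
Tax on sellers shifts supply to Qs = -141 + 7(P − 16) = -253 + 7P.
591 - 8P = -253 + 7P gives buyer price Pb = 844/15; sellers receive Ps = 844/15 − 16 = 604/15.
New quantity: Q = 591 − 8(844/15) = 2113/15.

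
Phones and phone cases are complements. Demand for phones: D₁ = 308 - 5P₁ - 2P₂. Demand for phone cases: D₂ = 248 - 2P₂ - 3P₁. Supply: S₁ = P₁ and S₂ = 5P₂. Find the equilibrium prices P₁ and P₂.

Market 1: 308 - 5P₁ - 2P₂ = P₁ → 6P₁ + 2P₂ = 308.
Market 2: 7P₂ + 3P₁ = 248.
Eliminating P₂: 7×(1) − 2×(2) gives 36P₁ = 1660, so P₁ = 415/9.
Back-substitute into (2): P₂ = (248 − 3×415/9) / 7 = 47/3.

P₁ = 415/9, P₂ = 47/3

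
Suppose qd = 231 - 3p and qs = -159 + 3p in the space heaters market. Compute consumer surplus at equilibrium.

Consumer surplus = 216

Equilibrium: 231 - 3p = -159 + 3p gives p* = 65, q* = 36.
Demand choke price (qd = 0): p = 77.
CS = ½(77 − 65)(36) = 216.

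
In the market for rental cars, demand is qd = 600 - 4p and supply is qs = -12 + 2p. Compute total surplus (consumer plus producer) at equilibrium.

Total surplus = 13824

Equilibrium: 600 - 4p = -12 + 2p gives p* = 102, q* = 192.
Demand choke price: p = 150; supply starts at p = 6.
CS = ½(150 − 102)(192) = 4608; PS = ½(102 − 6)(192) = 9216.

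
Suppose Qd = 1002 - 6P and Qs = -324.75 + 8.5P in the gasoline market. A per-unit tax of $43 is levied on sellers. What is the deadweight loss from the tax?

Deadweight loss = 94299/29

Pre-tax equilibrium: P* = 91.5, Q* = 453.
Tax on sellers shifts supply to Qs = -324.75 + 8.5(P − 43) = -690.25 + 8.5P.
1002 - 6P = -690.25 + 8.5P gives buyer price Pb = 6769/58; sellers receive Ps = 6769/58 − 43 = 4275/58.
New quantity: Q = 1002 − 6(6769/58) = 8751/29.
DWL = ½ × 43 × (453 − 8751/29) = 94299/29.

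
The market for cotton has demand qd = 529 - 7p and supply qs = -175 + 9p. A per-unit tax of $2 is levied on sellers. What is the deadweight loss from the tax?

Deadweight loss = 7.875

Pre-tax equilibrium: p* = 44, q* = 221.
Tax on sellers shifts supply to qs = -175 + 9(p − 2) = -193 + 9p.
529 - 7p = -193 + 9p gives buyer price pb = 45.125; sellers receive ps = 45.125 − 2 = 43.125.
New quantity: q = 529 − 7(45.125) = 213.125.
DWL = ½ × 2 × (221 − 213.125) = 7.875.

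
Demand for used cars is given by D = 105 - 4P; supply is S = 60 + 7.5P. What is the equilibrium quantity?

Set D = S: 105 - 4P = 60 + 7.5P.
45 = 11.5P, so P* = 90/23.
Q* = 105 − 4(90/23) = 2055/23.

Q* = 2055/23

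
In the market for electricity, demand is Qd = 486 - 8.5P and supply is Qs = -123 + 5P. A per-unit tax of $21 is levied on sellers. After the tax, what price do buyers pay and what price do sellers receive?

Buyers pay 476/9, sellers receive 287/9

Pre-tax equilibrium: P* = 406/9, Q* = 923/9.
Tax on sellers shifts supply to Qs = -123 + 5(P − 21) = -228 + 5P.
486 - 8.5P = -228 + 5P gives buyer price Pb = 476/9; sellers receive Ps = 476/9 − 21 = 287/9.
New quantity: Q = 486 − 8.5(476/9) = 328/9.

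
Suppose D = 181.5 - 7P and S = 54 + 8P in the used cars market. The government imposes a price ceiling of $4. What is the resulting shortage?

Shortage = 67.5

Equilibrium price would be P* = 8.5, so the ceiling at 4 binds.
At P = 4: D = 181.5 − 7(4) = 153.5, S = 54 + 8(4) = 86.
Shortage = 153.5 − 86 = 67.5.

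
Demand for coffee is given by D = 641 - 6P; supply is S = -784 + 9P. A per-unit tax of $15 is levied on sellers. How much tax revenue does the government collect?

Pre-tax equilibrium: P* = 95, Q* = 71.
Tax on sellers shifts supply to S = -784 + 9(P − 15) = -919 + 9P.
641 - 6P = -919 + 9P gives buyer price Pb = 104; sellers receive Ps = 104 − 15 = 89.
New quantity: Q = 641 − 6(104) = 17.
Revenue = 15 × 17 = 255.

Tax revenue = 255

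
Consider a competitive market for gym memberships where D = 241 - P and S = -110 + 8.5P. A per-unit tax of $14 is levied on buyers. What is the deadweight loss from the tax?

Deadweight loss = 1666/19

Pre-tax equilibrium: P* = 702/19, Q* = 3877/19.
Tax on buyers shifts demand to D = 241 − 1(P + 14) = 227 - P.
227 - P = -110 + 8.5P gives seller price Ps = 674/19; buyers pay Pb = 674/19 + 14 = 940/19.
New quantity: Q = 241 − 1(940/19) = 3639/19.
DWL = ½ × 14 × (3877/19 − 3639/19) = 1666/19.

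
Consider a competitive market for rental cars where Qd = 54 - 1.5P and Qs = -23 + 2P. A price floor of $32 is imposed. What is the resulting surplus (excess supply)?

Equilibrium price would be P* = 22, so the floor at 32 binds.
At P = 32: Qd = 6, Qs = 41.
Surplus = 41 − 6 = 35.

Surplus = 35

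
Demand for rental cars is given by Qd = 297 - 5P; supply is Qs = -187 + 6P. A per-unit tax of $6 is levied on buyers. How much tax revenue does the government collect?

Pre-tax equilibrium: P* = 44, Q* = 77.
Tax on buyers shifts demand to Qd = 297 − 5(P + 6) = 267 - 5P.
267 - 5P = -187 + 6P gives seller price Ps = 454/11; buyers pay Pb = 454/11 + 6 = 520/11.
New quantity: Q = 297 − 5(520/11) = 667/11.
Revenue = 6 × 667/11 = 4002/11.

Tax revenue = 4002/11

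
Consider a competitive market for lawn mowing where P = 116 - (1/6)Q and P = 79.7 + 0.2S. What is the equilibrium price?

P* = 99.5

Set the two price expressions equal: 116 - (1/6)Q = 79.7 + 0.2Q.
36.3 = (11/30)Q, so Q* = 99.
P* = 116 − (1/6)(99) = 99.5.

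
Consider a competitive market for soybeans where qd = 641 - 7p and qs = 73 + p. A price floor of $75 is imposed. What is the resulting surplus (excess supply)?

Surplus = 32

Equilibrium price would be p* = 71, so the floor at 75 binds.
At p = 75: qd = 116, qs = 148.
Surplus = 148 − 116 = 32.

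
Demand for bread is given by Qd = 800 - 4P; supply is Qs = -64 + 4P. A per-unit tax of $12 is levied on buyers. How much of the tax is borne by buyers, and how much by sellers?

Pre-tax equilibrium: P* = 108, Q* = 368.
Tax on buyers shifts demand to Qd = 800 − 4(P + 12) = 752 - 4P.
752 - 4P = -64 + 4P gives seller price Ps = 102; buyers pay Pb = 102 + 12 = 114.
New quantity: Q = 800 − 4(114) = 344.
Buyer burden = 114 − 108 = 6; seller burden = 108 − 102 = 6.

Buyers bear $6, sellers bear $6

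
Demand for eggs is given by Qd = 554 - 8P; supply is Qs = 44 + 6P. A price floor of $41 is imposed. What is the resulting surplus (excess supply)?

Surplus = 64

Equilibrium price would be P* = 255/7, so the floor at 41 binds.
At P = 41: Qd = 226, Qs = 290.
Surplus = 290 − 226 = 64.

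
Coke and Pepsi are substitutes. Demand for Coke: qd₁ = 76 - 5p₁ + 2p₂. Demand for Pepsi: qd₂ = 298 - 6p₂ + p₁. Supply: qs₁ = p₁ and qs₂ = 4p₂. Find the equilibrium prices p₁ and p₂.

p₁ = 678/29, p₂ = 932/29

Market 1: 76 - 5p₁ + 2p₂ = p₁ → 6p₁ - 2p₂ = 76.
Market 2: 10p₂ - p₁ = 298.
Eliminating p₂: 10×(1) + 2×(2) gives 58p₁ = 1356, so p₁ = 678/29.
Back-substitute into (2): p₂ = (298 + 1×678/29) / 10 = 932/29.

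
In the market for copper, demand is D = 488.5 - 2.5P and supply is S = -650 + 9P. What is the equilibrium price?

Set D = S: 488.5 - 2.5P = -650 + 9P.
1138.5 = 11.5P, so P* = 99.
Q* = 488.5 − 2.5(99) = 241.

P* = 99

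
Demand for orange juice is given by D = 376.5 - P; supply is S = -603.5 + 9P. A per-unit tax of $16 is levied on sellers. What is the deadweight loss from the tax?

Pre-tax equilibrium: P* = 98, Q* = 278.5.
Tax on sellers shifts supply to S = -603.5 + 9(P − 16) = -747.5 + 9P.
376.5 - P = -747.5 + 9P gives buyer price Pb = 112.4; sellers receive Ps = 112.4 − 16 = 96.4.
New quantity: Q = 376.5 − 1(112.4) = 264.1.
DWL = ½ × 16 × (278.5 − 264.1) = 115.2.

Deadweight loss = 115.2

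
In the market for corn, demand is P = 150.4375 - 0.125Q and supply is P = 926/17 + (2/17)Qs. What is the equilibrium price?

Set the two price expressions equal: 150.4375 - 0.125Q = 926/17 + (2/17)Q.
26103/272 = (33/136)Q, so Q* = 395.5.
P* = 150.4375 − (0.125)(395.5) = 101.

P* = 101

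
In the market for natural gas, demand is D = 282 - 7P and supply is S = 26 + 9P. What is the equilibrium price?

P* = 16

Set D = S: 282 - 7P = 26 + 9P.
256 = 16P, so P* = 16.
Q* = 282 − 7(16) = 170.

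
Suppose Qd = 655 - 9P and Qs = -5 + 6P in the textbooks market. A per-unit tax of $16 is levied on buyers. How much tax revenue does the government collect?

Pre-tax equilibrium: P* = 44, Q* = 259.
Tax on buyers shifts demand to Qd = 655 − 9(P + 16) = 511 - 9P.
511 - 9P = -5 + 6P gives seller price Ps = 34.4; buyers pay Pb = 34.4 + 16 = 50.4.
New quantity: Q = 655 − 9(50.4) = 201.4.
Revenue = 16 × 201.4 = 3222.4.

Tax revenue = 3222.4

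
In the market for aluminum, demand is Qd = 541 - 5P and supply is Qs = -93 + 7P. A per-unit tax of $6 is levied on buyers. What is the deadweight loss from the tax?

Pre-tax equilibrium: P* = 317/6, Q* = 1661/6.
Tax on buyers shifts demand to Qd = 541 − 5(P + 6) = 511 - 5P.
511 - 5P = -93 + 7P gives seller price Ps = 151/3; buyers pay Pb = 151/3 + 6 = 169/3.
New quantity: Q = 541 − 5(169/3) = 778/3.
DWL = ½ × 6 × (1661/6 − 778/3) = 52.5.

Deadweight loss = 52.5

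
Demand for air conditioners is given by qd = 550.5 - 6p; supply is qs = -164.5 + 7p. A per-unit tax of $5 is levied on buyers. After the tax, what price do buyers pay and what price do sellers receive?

Buyers pay 750/13, sellers receive 685/13

Pre-tax equilibrium: p* = 55, q* = 220.5.
Tax on buyers shifts demand to qd = 550.5 − 6(p + 5) = 520.5 - 6p.
520.5 - 6p = -164.5 + 7p gives seller price ps = 685/13; buyers pay pb = 685/13 + 5 = 750/13.
New quantity: q = 550.5 − 6(750/13) = 5313/26.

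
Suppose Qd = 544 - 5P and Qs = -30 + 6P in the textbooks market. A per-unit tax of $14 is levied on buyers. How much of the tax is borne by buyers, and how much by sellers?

Buyers bear 84/11, sellers bear 70/11

Pre-tax equilibrium: P* = 574/11, Q* = 3114/11.
Tax on buyers shifts demand to Qd = 544 − 5(P + 14) = 474 - 5P.
474 - 5P = -30 + 6P gives seller price Ps = 504/11; buyers pay Pb = 504/11 + 14 = 658/11.
New quantity: Q = 544 − 5(658/11) = 2694/11.
Buyer burden = 658/11 − 574/11 = 84/11; seller burden = 574/11 − 504/11 = 70/11.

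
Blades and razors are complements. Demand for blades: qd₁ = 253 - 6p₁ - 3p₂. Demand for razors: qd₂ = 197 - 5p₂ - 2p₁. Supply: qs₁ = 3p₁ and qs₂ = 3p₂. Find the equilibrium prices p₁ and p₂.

Market 1: 253 - 6p₁ - 3p₂ = 3p₁ → 9p₁ + 3p₂ = 253.
Market 2: 8p₂ + 2p₁ = 197.
Eliminating p₂: 8×(1) − 3×(2) gives 66p₁ = 1433, so p₁ = 1433/66.
Back-substitute into (2): p₂ = (197 − 2×1433/66) / 8 = 1267/66.

p₁ = 1433/66, p₂ = 1267/66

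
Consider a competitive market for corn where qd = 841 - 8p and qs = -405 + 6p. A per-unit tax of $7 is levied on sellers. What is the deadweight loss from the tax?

Pre-tax equilibrium: p* = 89, q* = 129.
Tax on sellers shifts supply to qs = -405 + 6(p − 7) = -447 + 6p.
841 - 8p = -447 + 6p gives buyer price pb = 92; sellers receive ps = 92 − 7 = 85.
New quantity: q = 841 − 8(92) = 105.
DWL = ½ × 7 × (129 − 105) = 84.

Deadweight loss = 84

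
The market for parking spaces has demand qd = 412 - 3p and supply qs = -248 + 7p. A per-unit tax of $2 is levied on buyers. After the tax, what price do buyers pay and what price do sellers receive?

Pre-tax equilibrium: p* = 66, q* = 214.
Tax on buyers shifts demand to qd = 412 − 3(p + 2) = 406 - 3p.
406 - 3p = -248 + 7p gives seller price ps = 65.4; buyers pay pb = 65.4 + 2 = 67.4.
New quantity: q = 412 − 3(67.4) = 209.8.

Buyers pay $67.4, sellers receive $65.4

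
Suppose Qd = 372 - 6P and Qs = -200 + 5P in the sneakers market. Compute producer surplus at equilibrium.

Producer surplus = 360

Equilibrium: 372 - 6P = -200 + 5P gives P* = 52, Q* = 60.
Supply starts at P = 40 (where Qs = 0).
PS = ½(52 − 40)(60) = 360.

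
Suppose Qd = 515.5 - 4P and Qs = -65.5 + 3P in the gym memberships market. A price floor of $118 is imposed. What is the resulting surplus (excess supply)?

Equilibrium price would be P* = 83, so the floor at 118 binds.
At P = 118: Qd = 43.5, Qs = 288.5.
Surplus = 288.5 − 43.5 = 245.

Surplus = 245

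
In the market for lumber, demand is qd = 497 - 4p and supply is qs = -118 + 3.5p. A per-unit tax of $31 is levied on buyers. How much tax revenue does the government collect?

Tax revenue = 51677/15

Pre-tax equilibrium: p* = 82, q* = 169.
Tax on buyers shifts demand to qd = 497 − 4(p + 31) = 373 - 4p.
373 - 4p = -118 + 3.5p gives seller price ps = 982/15; buyers pay pb = 982/15 + 31 = 1447/15.
New quantity: q = 497 − 4(1447/15) = 1667/15.
Revenue = 31 × 1667/15 = 51677/15.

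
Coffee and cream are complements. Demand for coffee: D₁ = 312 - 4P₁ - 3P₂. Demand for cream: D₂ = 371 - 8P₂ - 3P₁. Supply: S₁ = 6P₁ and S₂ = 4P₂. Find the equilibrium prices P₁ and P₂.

P₁ = 877/37, P₂ = 2774/111

Market 1: 312 - 4P₁ - 3P₂ = 6P₁ → 10P₁ + 3P₂ = 312.
Market 2: 12P₂ + 3P₁ = 371.
Eliminating P₂: 12×(1) − 3×(2) gives 111P₁ = 2631, so P₁ = 877/37.
Back-substitute into (2): P₂ = (371 − 3×877/37) / 12 = 2774/111.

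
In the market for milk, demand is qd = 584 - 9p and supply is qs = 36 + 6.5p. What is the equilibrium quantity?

Set qd = qs: 584 - 9p = 36 + 6.5p.
548 = 15.5p, so p* = 1096/31.
q* = 584 − 9(1096/31) = 8240/31.

q* = 8240/31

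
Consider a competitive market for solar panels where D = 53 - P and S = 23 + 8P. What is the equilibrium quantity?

Set D = S: 53 - P = 23 + 8P.
30 = 9P, so P* = 10/3.
Q* = 53 − 1(10/3) = 149/3.

Q* = 149/3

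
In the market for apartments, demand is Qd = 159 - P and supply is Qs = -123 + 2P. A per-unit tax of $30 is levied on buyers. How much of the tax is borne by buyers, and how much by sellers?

Pre-tax equilibrium: P* = 94, Q* = 65.
Tax on buyers shifts demand to Qd = 159 − 1(P + 30) = 129 - P.
129 - P = -123 + 2P gives seller price Ps = 84; buyers pay Pb = 84 + 30 = 114.
New quantity: Q = 159 − 1(114) = 45.
Buyer burden = 114 − 94 = 20; seller burden = 94 − 84 = 10.

Buyers bear $20, sellers bear $10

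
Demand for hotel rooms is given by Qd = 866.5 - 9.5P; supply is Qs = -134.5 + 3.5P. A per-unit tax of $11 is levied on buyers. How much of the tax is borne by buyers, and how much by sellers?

Pre-tax equilibrium: P* = 77, Q* = 135.
Tax on buyers shifts demand to Qd = 866.5 − 9.5(P + 11) = 762 - 9.5P.
762 - 9.5P = -134.5 + 3.5P gives seller price Ps = 1793/26; buyers pay Pb = 1793/26 + 11 = 2079/26.
New quantity: Q = 866.5 − 9.5(2079/26) = 5557/52.
Buyer burden = 2079/26 − 77 = 77/26; seller burden = 77 − 1793/26 = 209/26.

Buyers bear 77/26, sellers bear 209/26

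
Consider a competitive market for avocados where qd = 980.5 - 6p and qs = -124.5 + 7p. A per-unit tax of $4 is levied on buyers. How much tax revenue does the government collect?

Pre-tax equilibrium: p* = 85, q* = 470.5.
Tax on buyers shifts demand to qd = 980.5 − 6(p + 4) = 956.5 - 6p.
956.5 - 6p = -124.5 + 7p gives seller price ps = 1081/13; buyers pay pb = 1081/13 + 4 = 1133/13.
New quantity: q = 980.5 − 6(1133/13) = 11897/26.
Revenue = 4 × 11897/26 = 23794/13.

Tax revenue = 23794/13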